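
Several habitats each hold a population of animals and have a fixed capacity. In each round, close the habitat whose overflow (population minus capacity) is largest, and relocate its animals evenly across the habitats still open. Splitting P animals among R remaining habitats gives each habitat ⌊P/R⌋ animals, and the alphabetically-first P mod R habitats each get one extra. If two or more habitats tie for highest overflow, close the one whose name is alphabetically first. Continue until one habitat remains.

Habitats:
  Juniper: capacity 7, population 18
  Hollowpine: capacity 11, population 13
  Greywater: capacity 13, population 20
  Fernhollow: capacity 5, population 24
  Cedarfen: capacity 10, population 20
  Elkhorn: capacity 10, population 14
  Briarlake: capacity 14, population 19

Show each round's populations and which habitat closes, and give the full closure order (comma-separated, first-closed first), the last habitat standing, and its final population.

Closure order: Fernhollow, Juniper, Cedarfen, Briarlake, Greywater, Elkhorn
Last habitat: Hollowpine with 128 animals

Round 1: Briarlake=19 Cedarfen=20 Elkhorn=14 Fernhollow=24 Greywater=20 Hollowpine=13 Juniper=18 → close Fernhollow (overflow 19)
  24÷6 = 4 each, +1 to first 0
Round 2: Briarlake=23 Cedarfen=24 Elkhorn=18 Greywater=24 Hollowpine=17 Juniper=22 → close Juniper (overflow 15)
  22÷5 = 4 each, +1 to first 2
Round 3: Briarlake=28 Cedarfen=29 Elkhorn=22 Greywater=28 Hollowpine=21 → close Cedarfen (overflow 19)
  29÷4 = 7 each, +1 to first 1
Round 4: Briarlake=36 Elkhorn=29 Greywater=35 Hollowpine=28 → close Briarlake (overflow 22)
  36÷3 = 12 each, +1 to first 0
Round 5: Elkhorn=41 Greywater=47 Hollowpine=40 → close Greywater (overflow 34)
  47÷2 = 23 each, +1 to first 1
Round 6: Elkhorn=65 Hollowpine=63 → close Elkhorn (overflow 55)
  65÷1 = 65 each, +1 to first 0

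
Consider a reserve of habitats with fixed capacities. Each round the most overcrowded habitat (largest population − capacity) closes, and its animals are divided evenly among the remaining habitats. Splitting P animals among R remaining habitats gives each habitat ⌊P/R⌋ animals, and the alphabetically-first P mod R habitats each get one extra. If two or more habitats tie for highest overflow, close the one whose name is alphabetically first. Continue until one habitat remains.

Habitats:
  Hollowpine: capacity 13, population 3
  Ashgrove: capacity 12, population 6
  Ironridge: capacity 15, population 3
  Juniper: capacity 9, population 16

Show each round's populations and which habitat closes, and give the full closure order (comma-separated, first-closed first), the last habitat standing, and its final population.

Round 1: Ashgrove=6 Hollowpine=3 Ironridge=3 Juniper=16 → close Juniper (overflow 7)
  16÷3 = 5 each, +1 to first 1
Round 2: Ashgrove=12 Hollowpine=8 Ironridge=8 → close Ashgrove (overflow 0)
  12÷2 = 6 each, +1 to first 0
Round 3: Hollowpine=14 Ironridge=14 → close Hollowpine (overflow 1)
  14÷1 = 14 each, +1 to first 0

Closure order: Juniper, Ashgrove, Hollowpine
Last habitat: Ironridge with 28 animals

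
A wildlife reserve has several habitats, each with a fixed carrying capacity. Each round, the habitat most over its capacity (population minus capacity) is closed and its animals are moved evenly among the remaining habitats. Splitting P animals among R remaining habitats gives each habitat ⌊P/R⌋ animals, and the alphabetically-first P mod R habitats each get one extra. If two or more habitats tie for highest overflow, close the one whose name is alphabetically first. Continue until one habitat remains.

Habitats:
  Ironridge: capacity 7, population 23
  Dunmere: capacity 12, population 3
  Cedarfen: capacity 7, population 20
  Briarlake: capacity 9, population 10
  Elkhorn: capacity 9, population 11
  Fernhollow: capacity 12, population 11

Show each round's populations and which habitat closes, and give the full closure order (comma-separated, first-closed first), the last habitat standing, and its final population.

Closure order: Ironridge, Cedarfen, Briarlake, Elkhorn, Fernhollow
Last habitat: Dunmere with 78 animals

Round 1: Briarlake=10 Cedarfen=20 Dunmere=3 Elkhorn=11 Fernhollow=11 Ironridge=23 → close Ironridge (overflow 16)
  23÷5 = 4 each, +1 to first 3
Round 2: Briarlake=15 Cedarfen=25 Dunmere=8 Elkhorn=15 Fernhollow=15 → close Cedarfen (overflow 18)
  25÷4 = 6 each, +1 to first 1
Round 3: Briarlake=22 Dunmere=14 Elkhorn=21 Fernhollow=21 → close Briarlake (overflow 13)
  22÷3 = 7 each, +1 to first 1
Round 4: Dunmere=22 Elkhorn=28 Fernhollow=28 → close Elkhorn (overflow 19)
  28÷2 = 14 each, +1 to first 0
Round 5: Dunmere=36 Fernhollow=42 → close Fernhollow (overflow 30)
  42÷1 = 42 each, +1 to first 0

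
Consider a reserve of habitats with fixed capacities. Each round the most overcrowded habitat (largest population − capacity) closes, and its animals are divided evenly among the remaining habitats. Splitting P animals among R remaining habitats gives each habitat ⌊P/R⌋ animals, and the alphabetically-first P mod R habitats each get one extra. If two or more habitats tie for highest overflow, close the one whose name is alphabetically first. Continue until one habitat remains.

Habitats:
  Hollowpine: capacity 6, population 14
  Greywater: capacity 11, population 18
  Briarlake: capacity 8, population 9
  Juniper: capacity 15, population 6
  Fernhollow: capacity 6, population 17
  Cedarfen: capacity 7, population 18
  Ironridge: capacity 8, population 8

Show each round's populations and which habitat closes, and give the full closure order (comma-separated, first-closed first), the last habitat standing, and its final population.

Closure order: Cedarfen, Fernhollow, Hollowpine, Greywater, Briarlake, Ironridge
Last habitat: Juniper with 90 animals

Round 1: Briarlake=9 Cedarfen=18 Fernhollow=17 Greywater=18 Hollowpine=14 Ironridge=8 Juniper=6 → close Cedarfen (overflow 11)
  18÷6 = 3 each, +1 to first 0
Round 2: Briarlake=12 Fernhollow=20 Greywater=21 Hollowpine=17 Ironridge=11 Juniper=9 → close Fernhollow (overflow 14)
  20÷5 = 4 each, +1 to first 0
Round 3: Briarlake=16 Greywater=25 Hollowpine=21 Ironridge=15 Juniper=13 → close Hollowpine (overflow 15)
  21÷4 = 5 each, +1 to first 1
Round 4: Briarlake=22 Greywater=30 Ironridge=20 Juniper=18 → close Greywater (overflow 19)
  30÷3 = 10 each, +1 to first 0
Round 5: Briarlake=32 Ironridge=30 Juniper=28 → close Briarlake (overflow 24)
  32÷2 = 16 each, +1 to first 0
Round 6: Ironridge=46 Juniper=44 → close Ironridge (overflow 38)
  46÷1 = 46 each, +1 to first 0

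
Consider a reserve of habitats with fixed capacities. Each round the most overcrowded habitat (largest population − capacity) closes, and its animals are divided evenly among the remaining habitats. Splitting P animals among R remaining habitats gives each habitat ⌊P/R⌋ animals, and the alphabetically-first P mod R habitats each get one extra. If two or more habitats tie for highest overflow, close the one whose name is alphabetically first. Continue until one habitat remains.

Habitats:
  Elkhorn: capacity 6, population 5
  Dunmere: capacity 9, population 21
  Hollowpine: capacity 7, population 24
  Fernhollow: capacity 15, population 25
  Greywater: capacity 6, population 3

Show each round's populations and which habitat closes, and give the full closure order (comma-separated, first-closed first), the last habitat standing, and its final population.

Round 1: Dunmere=21 Elkhorn=5 Fernhollow=25 Greywater=3 Hollowpine=24 → close Hollowpine (overflow 17)
  24÷4 = 6 each, +1 to first 0
Round 2: Dunmere=27 Elkhorn=11 Fernhollow=31 Greywater=9 → close Dunmere (overflow 18)
  27÷3 = 9 each, +1 to first 0
Round 3: Elkhorn=20 Fernhollow=40 Greywater=18 → close Fernhollow (overflow 25)
  40÷2 = 20 each, +1 to first 0
Round 4: Elkhorn=40 Greywater=38 → close Elkhorn (overflow 34)
  40÷1 = 40 each, +1 to first 0

Closure order: Hollowpine, Dunmere, Fernhollow, Elkhorn
Last habitat: Greywater with 78 animals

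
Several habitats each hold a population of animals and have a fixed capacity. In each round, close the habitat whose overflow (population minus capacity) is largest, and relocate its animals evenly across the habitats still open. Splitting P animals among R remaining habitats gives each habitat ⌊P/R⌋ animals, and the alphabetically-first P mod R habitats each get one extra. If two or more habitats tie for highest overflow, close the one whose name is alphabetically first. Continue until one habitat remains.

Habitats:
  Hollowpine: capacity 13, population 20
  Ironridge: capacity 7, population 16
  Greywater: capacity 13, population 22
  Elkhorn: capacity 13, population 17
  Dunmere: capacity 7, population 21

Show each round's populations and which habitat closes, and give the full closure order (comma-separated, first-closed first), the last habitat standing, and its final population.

Closure order: Dunmere, Greywater, Ironridge, Hollowpine
Last habitat: Elkhorn with 96 animals

Round 1: Dunmere=21 Elkhorn=17 Greywater=22 Hollowpine=20 Ironridge=16 → close Dunmere (overflow 14)
  21÷4 = 5 each, +1 to first 1
Round 2: Elkhorn=23 Greywater=27 Hollowpine=25 Ironridge=21 → close Greywater (overflow 14)
  27÷3 = 9 each, +1 to first 0
Round 3: Elkhorn=32 Hollowpine=34 Ironridge=30 → close Ironridge (overflow 23)
  30÷2 = 15 each, +1 to first 0
Round 4: Elkhorn=47 Hollowpine=49 → close Hollowpine (overflow 36)
  49÷1 = 49 each, +1 to first 0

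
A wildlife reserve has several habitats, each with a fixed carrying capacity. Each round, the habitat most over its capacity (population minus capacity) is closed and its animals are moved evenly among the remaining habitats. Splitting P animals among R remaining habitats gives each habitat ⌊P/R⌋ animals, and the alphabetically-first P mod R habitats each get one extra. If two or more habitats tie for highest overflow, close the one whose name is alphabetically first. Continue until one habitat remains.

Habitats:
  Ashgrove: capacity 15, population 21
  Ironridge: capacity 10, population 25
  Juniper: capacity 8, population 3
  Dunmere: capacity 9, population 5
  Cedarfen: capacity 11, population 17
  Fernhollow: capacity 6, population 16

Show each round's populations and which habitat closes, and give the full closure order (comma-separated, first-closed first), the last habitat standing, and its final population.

Closure order: Ironridge, Fernhollow, Ashgrove, Cedarfen, Dunmere
Last habitat: Juniper with 87 animals

Round 1: Ashgrove=21 Cedarfen=17 Dunmere=5 Fernhollow=16 Ironridge=25 Juniper=3 → close Ironridge (overflow 15)
  25÷5 = 5 each, +1 to first 0
Round 2: Ashgrove=26 Cedarfen=22 Dunmere=10 Fernhollow=21 Juniper=8 → close Fernhollow (overflow 15)
  21÷4 = 5 each, +1 to first 1
Round 3: Ashgrove=32 Cedarfen=27 Dunmere=15 Juniper=13 → close Ashgrove (overflow 17)
  32÷3 = 10 each, +1 to first 2
Round 4: Cedarfen=38 Dunmere=26 Juniper=23 → close Cedarfen (overflow 27)
  38÷2 = 19 each, +1 to first 0
Round 5: Dunmere=45 Juniper=42 → close Dunmere (overflow 36)
  45÷1 = 45 each, +1 to first 0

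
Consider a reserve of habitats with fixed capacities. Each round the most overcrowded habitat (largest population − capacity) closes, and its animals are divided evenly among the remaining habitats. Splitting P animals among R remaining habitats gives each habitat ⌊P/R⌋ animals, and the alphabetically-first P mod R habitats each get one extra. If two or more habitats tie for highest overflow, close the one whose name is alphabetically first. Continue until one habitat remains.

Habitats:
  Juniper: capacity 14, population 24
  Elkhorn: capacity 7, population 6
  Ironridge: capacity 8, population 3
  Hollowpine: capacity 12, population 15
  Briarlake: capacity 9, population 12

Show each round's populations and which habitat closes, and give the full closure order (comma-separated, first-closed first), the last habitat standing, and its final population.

Closure order: Juniper, Briarlake, Hollowpine, Elkhorn
Last habitat: Ironridge with 60 animals

Round 1: Briarlake=12 Elkhorn=6 Hollowpine=15 Ironridge=3 Juniper=24 → close Juniper (overflow 10)
  24÷4 = 6 each, +1 to first 0
Round 2: Briarlake=18 Elkhorn=12 Hollowpine=21 Ironridge=9 → close Briarlake (overflow 9)
  18÷3 = 6 each, +1 to first 0
Round 3: Elkhorn=18 Hollowpine=27 Ironridge=15 → close Hollowpine (overflow 15)
  27÷2 = 13 each, +1 to first 1
Round 4: Elkhorn=32 Ironridge=28 → close Elkhorn (overflow 25)
  32÷1 = 32 each, +1 to first 0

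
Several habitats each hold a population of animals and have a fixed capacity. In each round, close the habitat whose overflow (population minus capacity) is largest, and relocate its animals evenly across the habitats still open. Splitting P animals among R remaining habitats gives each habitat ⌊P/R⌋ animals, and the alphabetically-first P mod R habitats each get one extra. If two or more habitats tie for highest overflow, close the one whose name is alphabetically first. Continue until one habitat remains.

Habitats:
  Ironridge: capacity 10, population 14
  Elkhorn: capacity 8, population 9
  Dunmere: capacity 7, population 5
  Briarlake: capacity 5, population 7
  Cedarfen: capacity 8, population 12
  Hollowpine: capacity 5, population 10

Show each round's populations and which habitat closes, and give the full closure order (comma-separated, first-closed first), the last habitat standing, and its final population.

Closure order: Hollowpine, Cedarfen, Ironridge, Briarlake, Elkhorn
Last habitat: Dunmere with 57 animals

Round 1: Briarlake=7 Cedarfen=12 Dunmere=5 Elkhorn=9 Hollowpine=10 Ironridge=14 → close Hollowpine (overflow 5)
  10÷5 = 2 each, +1 to first 0
Round 2: Briarlake=9 Cedarfen=14 Dunmere=7 Elkhorn=11 Ironridge=16 → close Cedarfen (overflow 6)
  14÷4 = 3 each, +1 to first 2
Round 3: Briarlake=13 Dunmere=11 Elkhorn=14 Ironridge=19 → close Ironridge (overflow 9)
  19÷3 = 6 each, +1 to first 1
Round 4: Briarlake=20 Dunmere=17 Elkhorn=20 → close Briarlake (overflow 15)
  20÷2 = 10 each, +1 to first 0
Round 5: Dunmere=27 Elkhorn=30 → close Elkhorn (overflow 22)
  30÷1 = 30 each, +1 to first 0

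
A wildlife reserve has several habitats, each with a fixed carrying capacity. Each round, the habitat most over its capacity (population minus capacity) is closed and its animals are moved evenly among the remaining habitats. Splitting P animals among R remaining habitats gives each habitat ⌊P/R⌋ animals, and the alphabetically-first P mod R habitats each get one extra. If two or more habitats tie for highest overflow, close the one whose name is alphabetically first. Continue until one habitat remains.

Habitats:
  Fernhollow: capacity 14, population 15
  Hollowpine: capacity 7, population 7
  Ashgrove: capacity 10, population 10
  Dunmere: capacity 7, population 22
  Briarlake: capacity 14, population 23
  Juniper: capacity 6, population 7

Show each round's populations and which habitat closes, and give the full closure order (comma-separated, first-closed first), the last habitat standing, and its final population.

Round 1: Ashgrove=10 Briarlake=23 Dunmere=22 Fernhollow=15 Hollowpine=7 Juniper=7 → close Dunmere (overflow 15)
  22÷5 = 4 each, +1 to first 2
Round 2: Ashgrove=15 Briarlake=28 Fernhollow=19 Hollowpine=11 Juniper=11 → close Briarlake (overflow 14)
  28÷4 = 7 each, +1 to first 0
Round 3: Ashgrove=22 Fernhollow=26 Hollowpine=18 Juniper=18 → close Ashgrove (overflow 12)
  22÷3 = 7 each, +1 to first 1
Round 4: Fernhollow=34 Hollowpine=25 Juniper=25 → close Fernhollow (overflow 20)
  34÷2 = 17 each, +1 to first 0
Round 5: Hollowpine=42 Juniper=42 → close Juniper (overflow 36)
  42÷1 = 42 each, +1 to first 0

Closure order: Dunmere, Briarlake, Ashgrove, Fernhollow, Juniper
Last habitat: Hollowpine with 84 animals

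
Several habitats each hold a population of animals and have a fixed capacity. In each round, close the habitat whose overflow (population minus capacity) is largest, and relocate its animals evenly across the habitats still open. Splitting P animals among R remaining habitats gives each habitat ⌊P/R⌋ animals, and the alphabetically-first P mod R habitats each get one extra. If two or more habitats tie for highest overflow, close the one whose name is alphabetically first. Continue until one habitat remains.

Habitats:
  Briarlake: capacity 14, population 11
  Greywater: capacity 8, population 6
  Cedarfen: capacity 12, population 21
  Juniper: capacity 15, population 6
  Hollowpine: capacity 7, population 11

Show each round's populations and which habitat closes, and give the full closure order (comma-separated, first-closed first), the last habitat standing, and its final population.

Closure order: Cedarfen, Hollowpine, Briarlake, Greywater
Last habitat: Juniper with 55 animals

Round 1: Briarlake=11 Cedarfen=21 Greywater=6 Hollowpine=11 Juniper=6 → close Cedarfen (overflow 9)
  21÷4 = 5 each, +1 to first 1
Round 2: Briarlake=17 Greywater=11 Hollowpine=16 Juniper=11 → close Hollowpine (overflow 9)
  16÷3 = 5 each, +1 to first 1
Round 3: Briarlake=23 Greywater=16 Juniper=16 → close Briarlake (overflow 9)
  23÷2 = 11 each, +1 to first 1
Round 4: Greywater=28 Juniper=27 → close Greywater (overflow 20)
  28÷1 = 28 each, +1 to first 0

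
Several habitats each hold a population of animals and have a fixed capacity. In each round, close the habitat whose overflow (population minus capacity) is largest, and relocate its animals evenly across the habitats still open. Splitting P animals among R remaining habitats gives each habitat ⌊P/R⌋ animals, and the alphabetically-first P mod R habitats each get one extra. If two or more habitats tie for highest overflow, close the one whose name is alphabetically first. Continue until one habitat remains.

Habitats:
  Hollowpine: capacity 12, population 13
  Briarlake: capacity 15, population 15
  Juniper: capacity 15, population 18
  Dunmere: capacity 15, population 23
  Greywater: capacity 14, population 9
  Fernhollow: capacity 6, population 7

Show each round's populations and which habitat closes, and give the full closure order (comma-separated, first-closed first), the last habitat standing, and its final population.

Round 1: Briarlake=15 Dunmere=23 Fernhollow=7 Greywater=9 Hollowpine=13 Juniper=18 → close Dunmere (overflow 8)
  23÷5 = 4 each, +1 to first 3
Round 2: Briarlake=20 Fernhollow=12 Greywater=14 Hollowpine=17 Juniper=22 → close Juniper (overflow 7)
  22÷4 = 5 each, +1 to first 2
Round 3: Briarlake=26 Fernhollow=18 Greywater=19 Hollowpine=22 → close Fernhollow (overflow 12)
  18÷3 = 6 each, +1 to first 0
Round 4: Briarlake=32 Greywater=25 Hollowpine=28 → close Briarlake (overflow 17)
  32÷2 = 16 each, +1 to first 0
Round 5: Greywater=41 Hollowpine=44 → close Hollowpine (overflow 32)
  44÷1 = 44 each, +1 to first 0

Closure order: Dunmere, Juniper, Fernhollow, Briarlake, Hollowpine
Last habitat: Greywater with 85 animals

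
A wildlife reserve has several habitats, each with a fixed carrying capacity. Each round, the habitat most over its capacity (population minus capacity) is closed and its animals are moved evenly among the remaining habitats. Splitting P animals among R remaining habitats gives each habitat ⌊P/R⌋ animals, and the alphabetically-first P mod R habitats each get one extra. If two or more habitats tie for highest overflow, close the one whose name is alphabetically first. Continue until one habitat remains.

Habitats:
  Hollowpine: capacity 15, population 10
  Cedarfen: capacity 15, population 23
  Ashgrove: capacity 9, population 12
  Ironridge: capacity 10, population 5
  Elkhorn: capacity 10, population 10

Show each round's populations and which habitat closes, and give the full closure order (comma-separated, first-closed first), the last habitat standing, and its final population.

Round 1: Ashgrove=12 Cedarfen=23 Elkhorn=10 Hollowpine=10 Ironridge=5 → close Cedarfen (overflow 8)
  23÷4 = 5 each, +1 to first 3
Round 2: Ashgrove=18 Elkhorn=16 Hollowpine=16 Ironridge=10 → close Ashgrove (overflow 9)
  18÷3 = 6 each, +1 to first 0
Round 3: Elkhorn=22 Hollowpine=22 Ironridge=16 → close Elkhorn (overflow 12)
  22÷2 = 11 each, +1 to first 0
Round 4: Hollowpine=33 Ironridge=27 → close Hollowpine (overflow 18)
  33÷1 = 33 each, +1 to first 0

Closure order: Cedarfen, Ashgrove, Elkhorn, Hollowpine
Last habitat: Ironridge with 60 animals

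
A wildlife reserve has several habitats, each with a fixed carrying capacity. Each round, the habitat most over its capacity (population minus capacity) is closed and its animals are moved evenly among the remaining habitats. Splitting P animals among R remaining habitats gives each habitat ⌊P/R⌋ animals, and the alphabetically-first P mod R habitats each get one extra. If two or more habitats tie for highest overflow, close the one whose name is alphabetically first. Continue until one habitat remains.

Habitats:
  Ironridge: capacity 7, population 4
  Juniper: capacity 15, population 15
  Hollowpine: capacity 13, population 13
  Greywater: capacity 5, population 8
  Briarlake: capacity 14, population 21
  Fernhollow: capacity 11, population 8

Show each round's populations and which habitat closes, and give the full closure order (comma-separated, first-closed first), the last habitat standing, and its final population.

Round 1: Briarlake=21 Fernhollow=8 Greywater=8 Hollowpine=13 Ironridge=4 Juniper=15 → close Briarlake (overflow 7)
  21÷5 = 4 each, +1 to first 1
Round 2: Fernhollow=13 Greywater=12 Hollowpine=17 Ironridge=8 Juniper=19 → close Greywater (overflow 7)
  12÷4 = 3 each, +1 to first 0
Round 3: Fernhollow=16 Hollowpine=20 Ironridge=11 Juniper=22 → close Hollowpine (overflow 7)
  20÷3 = 6 each, +1 to first 2
Round 4: Fernhollow=23 Ironridge=18 Juniper=28 → close Juniper (overflow 13)
  28÷2 = 14 each, +1 to first 0
Round 5: Fernhollow=37 Ironridge=32 → close Fernhollow (overflow 26)
  37÷1 = 37 each, +1 to first 0

Closure order: Briarlake, Greywater, Hollowpine, Juniper, Fernhollow
Last habitat: Ironridge with 69 animals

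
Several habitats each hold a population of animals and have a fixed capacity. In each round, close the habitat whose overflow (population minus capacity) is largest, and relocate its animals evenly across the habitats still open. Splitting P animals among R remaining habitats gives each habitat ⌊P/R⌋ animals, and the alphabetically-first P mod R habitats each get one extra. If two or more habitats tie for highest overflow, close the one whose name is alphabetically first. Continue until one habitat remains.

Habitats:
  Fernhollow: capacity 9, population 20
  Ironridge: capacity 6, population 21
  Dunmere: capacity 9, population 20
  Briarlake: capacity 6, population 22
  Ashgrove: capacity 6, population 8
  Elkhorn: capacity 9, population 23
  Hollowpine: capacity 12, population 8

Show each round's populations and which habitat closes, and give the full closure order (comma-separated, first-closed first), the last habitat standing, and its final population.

Closure order: Briarlake, Elkhorn, Ironridge, Dunmere, Fernhollow, Ashgrove
Last habitat: Hollowpine with 122 animals

Round 1: Ashgrove=8 Briarlake=22 Dunmere=20 Elkhorn=23 Fernhollow=20 Hollowpine=8 Ironridge=21 → close Briarlake (overflow 16)
  22÷6 = 3 each, +1 to first 4
Round 2: Ashgrove=12 Dunmere=24 Elkhorn=27 Fernhollow=24 Hollowpine=11 Ironridge=24 → close Elkhorn (overflow 18)
  27÷5 = 5 each, +1 to first 2
Round 3: Ashgrove=18 Dunmere=30 Fernhollow=29 Hollowpine=16 Ironridge=29 → close Ironridge (overflow 23)
  29÷4 = 7 each, +1 to first 1
Round 4: Ashgrove=26 Dunmere=37 Fernhollow=36 Hollowpine=23 → close Dunmere (overflow 28)
  37÷3 = 12 each, +1 to first 1
Round 5: Ashgrove=39 Fernhollow=48 Hollowpine=35 → close Fernhollow (overflow 39)
  48÷2 = 24 each, +1 to first 0
Round 6: Ashgrove=63 Hollowpine=59 → close Ashgrove (overflow 57)
  63÷1 = 63 each, +1 to first 0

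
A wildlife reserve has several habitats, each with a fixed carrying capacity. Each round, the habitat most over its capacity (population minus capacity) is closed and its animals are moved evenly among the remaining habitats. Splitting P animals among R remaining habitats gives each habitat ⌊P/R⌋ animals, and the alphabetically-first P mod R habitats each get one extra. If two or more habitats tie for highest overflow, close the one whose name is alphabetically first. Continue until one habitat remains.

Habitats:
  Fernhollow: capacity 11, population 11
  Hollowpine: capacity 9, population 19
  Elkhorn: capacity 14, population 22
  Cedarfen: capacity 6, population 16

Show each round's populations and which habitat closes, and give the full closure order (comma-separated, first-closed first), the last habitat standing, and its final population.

Closure order: Cedarfen, Hollowpine, Elkhorn
Last habitat: Fernhollow with 68 animals

Round 1: Cedarfen=16 Elkhorn=22 Fernhollow=11 Hollowpine=19 → close Cedarfen (overflow 10)
  16÷3 = 5 each, +1 to first 1
Round 2: Elkhorn=28 Fernhollow=16 Hollowpine=24 → close Hollowpine (overflow 15)
  24÷2 = 12 each, +1 to first 0
Round 3: Elkhorn=40 Fernhollow=28 → close Elkhorn (overflow 26)
  40÷1 = 40 each, +1 to first 0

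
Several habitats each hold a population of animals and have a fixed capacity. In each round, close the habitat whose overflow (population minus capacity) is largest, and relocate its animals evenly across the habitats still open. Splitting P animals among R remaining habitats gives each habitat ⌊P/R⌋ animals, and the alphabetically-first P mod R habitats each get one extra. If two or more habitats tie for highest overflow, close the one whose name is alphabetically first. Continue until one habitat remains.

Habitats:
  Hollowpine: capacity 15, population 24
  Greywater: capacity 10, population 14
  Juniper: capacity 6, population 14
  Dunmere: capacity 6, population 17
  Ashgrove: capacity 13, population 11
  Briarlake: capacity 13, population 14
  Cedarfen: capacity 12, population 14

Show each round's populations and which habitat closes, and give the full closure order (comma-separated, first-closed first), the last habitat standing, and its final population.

Closure order: Dunmere, Hollowpine, Juniper, Greywater, Briarlake, Cedarfen
Last habitat: Ashgrove with 108 animals

Round 1: Ashgrove=11 Briarlake=14 Cedarfen=14 Dunmere=17 Greywater=14 Hollowpine=24 Juniper=14 → close Dunmere (overflow 11)
  17÷6 = 2 each, +1 to first 5
Round 2: Ashgrove=14 Briarlake=17 Cedarfen=17 Greywater=17 Hollowpine=27 Juniper=16 → close Hollowpine (overflow 12)
  27÷5 = 5 each, +1 to first 2
Round 3: Ashgrove=20 Briarlake=23 Cedarfen=22 Greywater=22 Juniper=21 → close Juniper (overflow 15)
  21÷4 = 5 each, +1 to first 1
Round 4: Ashgrove=26 Briarlake=28 Cedarfen=27 Greywater=27 → close Greywater (overflow 17)
  27÷3 = 9 each, +1 to first 0
Round 5: Ashgrove=35 Briarlake=37 Cedarfen=36 → close Briarlake (overflow 24)
  37÷2 = 18 each, +1 to first 1
Round 6: Ashgrove=54 Cedarfen=54 → close Cedarfen (overflow 42)
  54÷1 = 54 each, +1 to first 0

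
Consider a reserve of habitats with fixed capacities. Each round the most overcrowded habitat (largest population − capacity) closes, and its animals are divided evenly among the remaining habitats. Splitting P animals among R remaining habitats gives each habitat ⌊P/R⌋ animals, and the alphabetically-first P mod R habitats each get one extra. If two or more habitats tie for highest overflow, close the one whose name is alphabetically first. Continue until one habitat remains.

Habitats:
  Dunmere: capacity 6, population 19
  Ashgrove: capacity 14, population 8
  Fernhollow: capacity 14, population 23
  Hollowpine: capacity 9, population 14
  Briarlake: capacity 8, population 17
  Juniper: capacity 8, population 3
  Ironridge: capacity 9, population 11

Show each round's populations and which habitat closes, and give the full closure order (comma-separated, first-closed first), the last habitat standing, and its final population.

Round 1: Ashgrove=8 Briarlake=17 Dunmere=19 Fernhollow=23 Hollowpine=14 Ironridge=11 Juniper=3 → close Dunmere (overflow 13)
  19÷6 = 3 each, +1 to first 1
Round 2: Ashgrove=12 Briarlake=20 Fernhollow=26 Hollowpine=17 Ironridge=14 Juniper=6 → close Briarlake (overflow 12)
  20÷5 = 4 each, +1 to first 0
Round 3: Ashgrove=16 Fernhollow=30 Hollowpine=21 Ironridge=18 Juniper=10 → close Fernhollow (overflow 16)
  30÷4 = 7 each, +1 to first 2
Round 4: Ashgrove=24 Hollowpine=29 Ironridge=25 Juniper=17 → close Hollowpine (overflow 20)
  29÷3 = 9 each, +1 to first 2
Round 5: Ashgrove=34 Ironridge=35 Juniper=26 → close Ironridge (overflow 26)
  35÷2 = 17 each, +1 to first 1
Round 6: Ashgrove=52 Juniper=43 → close Ashgrove (overflow 38)
  52÷1 = 52 each, +1 to first 0

Closure order: Dunmere, Briarlake, Fernhollow, Hollowpine, Ironridge, Ashgrove
Last habitat: Juniper with 95 animals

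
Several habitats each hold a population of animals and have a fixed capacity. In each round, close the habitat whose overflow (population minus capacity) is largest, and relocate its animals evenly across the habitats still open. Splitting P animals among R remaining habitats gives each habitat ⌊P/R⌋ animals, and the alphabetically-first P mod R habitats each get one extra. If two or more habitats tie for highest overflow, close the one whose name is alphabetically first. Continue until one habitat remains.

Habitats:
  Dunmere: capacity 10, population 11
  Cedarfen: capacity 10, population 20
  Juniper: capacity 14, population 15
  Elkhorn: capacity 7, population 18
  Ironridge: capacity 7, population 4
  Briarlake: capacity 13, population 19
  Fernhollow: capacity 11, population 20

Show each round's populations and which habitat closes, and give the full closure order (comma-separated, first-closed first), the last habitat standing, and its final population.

Closure order: Elkhorn, Cedarfen, Fernhollow, Briarlake, Dunmere, Juniper
Last habitat: Ironridge with 107 animals

Round 1: Briarlake=19 Cedarfen=20 Dunmere=11 Elkhorn=18 Fernhollow=20 Ironridge=4 Juniper=15 → close Elkhorn (overflow 11)
  18÷6 = 3 each, +1 to first 0
Round 2: Briarlake=22 Cedarfen=23 Dunmere=14 Fernhollow=23 Ironridge=7 Juniper=18 → close Cedarfen (overflow 13)
  23÷5 = 4 each, +1 to first 3
Round 3: Briarlake=27 Dunmere=19 Fernhollow=28 Ironridge=11 Juniper=22 → close Fernhollow (overflow 17)
  28÷4 = 7 each, +1 to first 0
Round 4: Briarlake=34 Dunmere=26 Ironridge=18 Juniper=29 → close Briarlake (overflow 21)
  34÷3 = 11 each, +1 to first 1
Round 5: Dunmere=38 Ironridge=29 Juniper=40 → close Dunmere (overflow 28)
  38÷2 = 19 each, +1 to first 0
Round 6: Ironridge=48 Juniper=59 → close Juniper (overflow 45)
  59÷1 = 59 each, +1 to first 0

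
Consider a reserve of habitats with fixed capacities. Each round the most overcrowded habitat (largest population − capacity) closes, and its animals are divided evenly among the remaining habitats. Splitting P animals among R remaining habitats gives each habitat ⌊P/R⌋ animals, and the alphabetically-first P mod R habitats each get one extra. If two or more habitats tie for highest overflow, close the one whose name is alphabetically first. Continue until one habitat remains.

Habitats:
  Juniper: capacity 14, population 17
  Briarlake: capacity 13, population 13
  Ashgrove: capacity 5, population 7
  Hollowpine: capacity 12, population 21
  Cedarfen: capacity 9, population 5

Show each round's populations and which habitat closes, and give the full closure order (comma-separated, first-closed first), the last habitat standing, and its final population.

Round 1: Ashgrove=7 Briarlake=13 Cedarfen=5 Hollowpine=21 Juniper=17 → close Hollowpine (overflow 9)
  21÷4 = 5 each, +1 to first 1
Round 2: Ashgrove=13 Briarlake=18 Cedarfen=10 Juniper=22 → close Ashgrove (overflow 8)
  13÷3 = 4 each, +1 to first 1
Round 3: Briarlake=23 Cedarfen=14 Juniper=26 → close Juniper (overflow 12)
  26÷2 = 13 each, +1 to first 0
Round 4: Briarlake=36 Cedarfen=27 → close Briarlake (overflow 23)
  36÷1 = 36 each, +1 to first 0

Closure order: Hollowpine, Ashgrove, Juniper, Briarlake
Last habitat: Cedarfen with 63 animals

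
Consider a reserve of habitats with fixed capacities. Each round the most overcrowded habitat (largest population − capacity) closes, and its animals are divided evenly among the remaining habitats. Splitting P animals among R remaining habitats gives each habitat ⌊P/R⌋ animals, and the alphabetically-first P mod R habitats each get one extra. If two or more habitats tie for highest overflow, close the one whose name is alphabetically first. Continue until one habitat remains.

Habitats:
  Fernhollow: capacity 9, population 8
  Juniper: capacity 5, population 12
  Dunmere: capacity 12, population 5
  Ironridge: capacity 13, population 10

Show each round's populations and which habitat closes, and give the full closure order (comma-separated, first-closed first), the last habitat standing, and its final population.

Round 1: Dunmere=5 Fernhollow=8 Ironridge=10 Juniper=12 → close Juniper (overflow 7)
  12÷3 = 4 each, +1 to first 0
Round 2: Dunmere=9 Fernhollow=12 Ironridge=14 → close Fernhollow (overflow 3)
  12÷2 = 6 each, +1 to first 0
Round 3: Dunmere=15 Ironridge=20 → close Ironridge (overflow 7)
  20÷1 = 20 each, +1 to first 0

Closure order: Juniper, Fernhollow, Ironridge
Last habitat: Dunmere with 35 animals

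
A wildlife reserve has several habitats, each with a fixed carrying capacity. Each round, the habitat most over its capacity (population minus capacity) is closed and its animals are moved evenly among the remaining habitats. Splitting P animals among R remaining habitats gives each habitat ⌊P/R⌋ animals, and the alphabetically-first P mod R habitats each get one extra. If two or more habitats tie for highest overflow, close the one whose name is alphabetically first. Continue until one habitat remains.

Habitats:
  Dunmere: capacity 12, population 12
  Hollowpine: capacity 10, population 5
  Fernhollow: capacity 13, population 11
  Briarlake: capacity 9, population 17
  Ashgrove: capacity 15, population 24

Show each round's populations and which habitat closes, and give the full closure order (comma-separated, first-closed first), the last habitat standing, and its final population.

Closure order: Ashgrove, Briarlake, Dunmere, Fernhollow
Last habitat: Hollowpine with 69 animals

Round 1: Ashgrove=24 Briarlake=17 Dunmere=12 Fernhollow=11 Hollowpine=5 → close Ashgrove (overflow 9)
  24÷4 = 6 each, +1 to first 0
Round 2: Briarlake=23 Dunmere=18 Fernhollow=17 Hollowpine=11 → close Briarlake (overflow 14)
  23÷3 = 7 each, +1 to first 2
Round 3: Dunmere=26 Fernhollow=25 Hollowpine=18 → close Dunmere (overflow 14)
  26÷2 = 13 each, +1 to first 0
Round 4: Fernhollow=38 Hollowpine=31 → close Fernhollow (overflow 25)
  38÷1 = 38 each, +1 to first 0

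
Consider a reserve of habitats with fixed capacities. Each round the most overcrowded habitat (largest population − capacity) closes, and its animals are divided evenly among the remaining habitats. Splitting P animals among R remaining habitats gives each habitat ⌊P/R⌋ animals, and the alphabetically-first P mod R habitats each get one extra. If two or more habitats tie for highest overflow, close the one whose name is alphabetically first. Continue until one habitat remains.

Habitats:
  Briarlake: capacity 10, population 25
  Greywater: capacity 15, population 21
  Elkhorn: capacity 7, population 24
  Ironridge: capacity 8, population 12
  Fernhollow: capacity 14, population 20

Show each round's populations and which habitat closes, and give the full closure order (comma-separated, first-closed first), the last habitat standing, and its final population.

Round 1: Briarlake=25 Elkhorn=24 Fernhollow=20 Greywater=21 Ironridge=12 → close Elkhorn (overflow 17)
  24÷4 = 6 each, +1 to first 0
Round 2: Briarlake=31 Fernhollow=26 Greywater=27 Ironridge=18 → close Briarlake (overflow 21)
  31÷3 = 10 each, +1 to first 1
Round 3: Fernhollow=37 Greywater=37 Ironridge=28 → close Fernhollow (overflow 23)
  37÷2 = 18 each, +1 to first 1
Round 4: Greywater=56 Ironridge=46 → close Greywater (overflow 41)
  56÷1 = 56 each, +1 to first 0

Closure order: Elkhorn, Briarlake, Fernhollow, Greywater
Last habitat: Ironridge with 102 animals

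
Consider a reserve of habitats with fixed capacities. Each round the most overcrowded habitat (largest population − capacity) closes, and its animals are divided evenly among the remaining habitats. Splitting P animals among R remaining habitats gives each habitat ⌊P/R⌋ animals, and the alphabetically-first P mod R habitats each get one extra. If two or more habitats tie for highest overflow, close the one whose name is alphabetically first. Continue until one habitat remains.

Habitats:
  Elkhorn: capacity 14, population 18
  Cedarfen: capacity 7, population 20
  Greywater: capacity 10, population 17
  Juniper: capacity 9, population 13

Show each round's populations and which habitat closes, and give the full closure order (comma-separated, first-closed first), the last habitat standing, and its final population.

Round 1: Cedarfen=20 Elkhorn=18 Greywater=17 Juniper=13 → close Cedarfen (overflow 13)
  20÷3 = 6 each, +1 to first 2
Round 2: Elkhorn=25 Greywater=24 Juniper=19 → close Greywater (overflow 14)
  24÷2 = 12 each, +1 to first 0
Round 3: Elkhorn=37 Juniper=31 → close Elkhorn (overflow 23)
  37÷1 = 37 each, +1 to first 0

Closure order: Cedarfen, Greywater, Elkhorn
Last habitat: Juniper with 68 animals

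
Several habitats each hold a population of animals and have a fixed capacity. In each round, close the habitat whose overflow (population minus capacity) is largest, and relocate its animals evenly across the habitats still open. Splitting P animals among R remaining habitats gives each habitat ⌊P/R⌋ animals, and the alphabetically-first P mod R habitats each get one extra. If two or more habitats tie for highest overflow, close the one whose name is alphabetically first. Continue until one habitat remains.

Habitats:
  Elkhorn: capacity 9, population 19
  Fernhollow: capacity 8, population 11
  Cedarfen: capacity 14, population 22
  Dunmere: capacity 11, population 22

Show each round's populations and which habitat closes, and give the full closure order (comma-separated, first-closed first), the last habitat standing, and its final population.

Closure order: Dunmere, Elkhorn, Cedarfen
Last habitat: Fernhollow with 74 animals

Round 1: Cedarfen=22 Dunmere=22 Elkhorn=19 Fernhollow=11 → close Dunmere (overflow 11)
  22÷3 = 7 each, +1 to first 1
Round 2: Cedarfen=30 Elkhorn=26 Fernhollow=18 → close Elkhorn (overflow 17)
  26÷2 = 13 each, +1 to first 0
Round 3: Cedarfen=43 Fernhollow=31 → close Cedarfen (overflow 29)
  43÷1 = 43 each, +1 to first 0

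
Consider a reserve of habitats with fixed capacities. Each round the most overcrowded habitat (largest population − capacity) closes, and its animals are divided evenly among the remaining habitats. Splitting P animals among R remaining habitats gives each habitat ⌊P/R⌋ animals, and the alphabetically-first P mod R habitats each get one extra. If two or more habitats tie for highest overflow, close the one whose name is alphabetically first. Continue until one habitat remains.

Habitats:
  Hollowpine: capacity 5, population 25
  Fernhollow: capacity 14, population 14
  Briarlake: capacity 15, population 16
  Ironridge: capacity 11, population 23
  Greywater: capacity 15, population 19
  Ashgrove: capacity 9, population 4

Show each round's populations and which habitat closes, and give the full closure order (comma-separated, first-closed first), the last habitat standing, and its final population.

Round 1: Ashgrove=4 Briarlake=16 Fernhollow=14 Greywater=19 Hollowpine=25 Ironridge=23 → close Hollowpine (overflow 20)
  25÷5 = 5 each, +1 to first 0
Round 2: Ashgrove=9 Briarlake=21 Fernhollow=19 Greywater=24 Ironridge=28 → close Ironridge (overflow 17)
  28÷4 = 7 each, +1 to first 0
Round 3: Ashgrove=16 Briarlake=28 Fernhollow=26 Greywater=31 → close Greywater (overflow 16)
  31÷3 = 10 each, +1 to first 1
Round 4: Ashgrove=27 Briarlake=38 Fernhollow=36 → close Briarlake (overflow 23)
  38÷2 = 19 each, +1 to first 0
Round 5: Ashgrove=46 Fernhollow=55 → close Fernhollow (overflow 41)
  55÷1 = 55 each, +1 to first 0

Closure order: Hollowpine, Ironridge, Greywater, Briarlake, Fernhollow
Last habitat: Ashgrove with 101 animals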